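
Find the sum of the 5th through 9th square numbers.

255

Σ_{i=5}^{9} i² = 285 − 30 = 255.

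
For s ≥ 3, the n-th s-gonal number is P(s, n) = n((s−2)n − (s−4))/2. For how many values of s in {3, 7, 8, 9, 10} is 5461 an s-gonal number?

1

s = 3: P(3, 104) = 5460 and P(3, 105) = 5565; 5461 is not s-gonal.
s = 7: P(7, 47) = 5452 and P(7, 48) = 5688; 5461 is not s-gonal.
s = 8: P(8, 43) = 5461. ✓
s = 9: P(9, 39) = 5226 and P(9, 40) = 5500; 5461 is not s-gonal.
s = 10: P(10, 37) = 5365 and P(10, 38) = 5662; 5461 is not s-gonal.
Hits: s ∈ {8} → 1.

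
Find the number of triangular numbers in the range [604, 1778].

The n-th triangular number is n(n+1)/2.
Smallest index with value ≥ 604: n = 35 (giving 630).
Largest index with value ≤ 1778: n = 59 (giving 1770).
Indices 35 through 59: 25 terms.

25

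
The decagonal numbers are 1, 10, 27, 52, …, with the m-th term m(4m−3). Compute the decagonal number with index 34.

4522

The 34th decagonal number is n(4n−3) with n = 34.
34·(4·34 − 3) = 34·133 = 4522.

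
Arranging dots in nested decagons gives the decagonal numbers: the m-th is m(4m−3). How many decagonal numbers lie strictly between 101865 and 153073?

36

The n-th decagonal number is n(4n−3).
Smallest index with value > 101865: n = 160 (giving 101920).
Largest index with value < 153073: n = 195 (giving 151515).
Indices 160 through 195: 36 terms.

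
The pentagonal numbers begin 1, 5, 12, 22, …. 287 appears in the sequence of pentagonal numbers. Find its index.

14

Set n(3n−1)/2 = 287, giving 3n² − n − 574 = 0.
So n = (1 + 83) / 6 = 84/6 = 14.
Check: 14·(3·14 − 1)/2 = 287. ✓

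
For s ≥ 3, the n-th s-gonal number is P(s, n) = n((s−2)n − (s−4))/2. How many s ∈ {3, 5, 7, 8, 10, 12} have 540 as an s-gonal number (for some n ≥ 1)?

s = 3: P(3, 32) = 528 and P(3, 33) = 561; 540 is not s-gonal.
s = 5: P(5, 19) = 532 and P(5, 20) = 590; 540 is not s-gonal.
s = 7: P(7, 15) = 540. ✓
s = 8: P(8, 13) = 481 and P(8, 14) = 560; 540 is not s-gonal.
s = 10: P(10, 12) = 540. ✓
s = 12: P(12, 10) = 460 and P(12, 11) = 561; 540 is not s-gonal.
Hits: s ∈ {7, 10} → 2.

2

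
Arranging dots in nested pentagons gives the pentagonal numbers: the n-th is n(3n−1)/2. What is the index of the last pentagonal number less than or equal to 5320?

59

Solve n(3n−1)/2 ≤ 5320 for integer n.
n = 59 gives 5192 ≤ 5320, while n = 60 gives 5370 > 5320; so the answer is index 59.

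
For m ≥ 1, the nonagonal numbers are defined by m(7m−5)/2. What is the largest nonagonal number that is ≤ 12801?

Solve n(7n−5)/2 ≤ 12801 for integer n.
n = 60 gives 12450 ≤ 12801, while n = 61 gives 12871 > 12801; so the answer is 12450.

12450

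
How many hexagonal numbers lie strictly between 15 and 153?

5

The n-th hexagonal number is n(2n−1).
Smallest index with value > 15: n = 4 (giving 28).
Largest index with value < 153: n = 8 (giving 120).
Indices 4 through 8: 5 terms.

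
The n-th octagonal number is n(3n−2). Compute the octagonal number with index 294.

The 294th octagonal number is n(3n−2) with n = 294.
294·(3·294 − 2) = 294·880 = 258720.

258720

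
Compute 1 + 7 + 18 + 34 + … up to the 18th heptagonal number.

Σ i(5i−3)/2 = (5Σi² − 3Σi) / 2 over i = 1..18.
Σi = 171 and Σi² = 2109.
(5·2109 − 3·171) / 2 = 10032/2 = 5016.

5016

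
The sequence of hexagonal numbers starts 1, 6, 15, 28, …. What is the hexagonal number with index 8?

120

8·(2·8 − 1) = 8·15 = 120.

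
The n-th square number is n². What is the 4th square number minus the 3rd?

7

n² − (n−1)² = 2n − 1, so 4² − 3² = 2·4 − 1 = 7.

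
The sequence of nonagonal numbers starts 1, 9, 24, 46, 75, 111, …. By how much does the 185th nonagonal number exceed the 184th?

Consecutive nonagonal numbers differ by 7n − 6: here 7·185 − 6 = 1289.

1289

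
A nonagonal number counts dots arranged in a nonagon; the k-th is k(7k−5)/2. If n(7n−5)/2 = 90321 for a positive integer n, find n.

161

Set n(7n−5)/2 = 90321, giving 7n² − 5n − 180642 = 0.
The discriminant is 25 + 56·90321 = 5058001, and √5058001 = 2249.
So n = (5 + 2249) / 14 = 2254/14 = 161.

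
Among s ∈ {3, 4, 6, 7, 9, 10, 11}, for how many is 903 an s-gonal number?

1

s = 3: P(3, 42) = 903. ✓
s = 4: P(4, 30) = 900 and P(4, 31) = 961; 903 is not s-gonal.
s = 6: P(6, 21) = 861 and P(6, 22) = 946; 903 is not s-gonal.
s = 7: P(7, 19) = 874 and P(7, 20) = 970; 903 is not s-gonal.
s = 9: P(9, 16) = 856 and P(9, 17) = 969; 903 is not s-gonal.
s = 10: P(10, 15) = 855 and P(10, 16) = 976; 903 is not s-gonal.
s = 11: P(11, 14) = 833 and P(11, 15) = 960; 903 is not s-gonal.
Hits: s ∈ {3} → 1.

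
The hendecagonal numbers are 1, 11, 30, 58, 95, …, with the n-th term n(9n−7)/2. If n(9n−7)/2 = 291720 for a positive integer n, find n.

255

Set n(9n−7)/2 = 291720, giving 9n² − 7n − 583440 = 0.
So n = (7 + 4583) / 18 = 4590/18 = 255.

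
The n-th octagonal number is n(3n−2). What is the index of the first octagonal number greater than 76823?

Solve n(3n−2) > 76823 for integer n.
The largest n with value ≤ 76823 is 160 (since 76480 ≤ 76823 < 77441), so the first above is n = 161, value 77441.

161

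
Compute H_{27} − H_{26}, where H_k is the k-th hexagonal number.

Consecutive hexagonal numbers differ by 4n − 3: here 4·27 − 3 = 105.

105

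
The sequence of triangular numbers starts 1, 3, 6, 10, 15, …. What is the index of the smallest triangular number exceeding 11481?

Solve n(n+1)/2 > 11481 for integer n.
The largest n with value ≤ 11481 is 151 (since 11476 ≤ 11481 < 11628), so the first above is n = 152, value 11628.

152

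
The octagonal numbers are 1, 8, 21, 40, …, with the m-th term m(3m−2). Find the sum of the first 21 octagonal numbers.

9471

Σ i(3i−2) = 3Σi² − 2Σi over i = 1..21.
Σi = 231 and Σi² = 3311.
3·3311 − 2·231 = 9471.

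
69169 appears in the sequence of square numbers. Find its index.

We need n² = 69169, so n = √69169 = 263.

263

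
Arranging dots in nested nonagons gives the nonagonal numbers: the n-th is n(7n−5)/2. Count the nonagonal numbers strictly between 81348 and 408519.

The n-th nonagonal number is n(7n−5)/2.
Smallest index with value > 81348: n = 153 (giving 81549).
Largest index with value < 408519: n = 341 (giving 406131).
Indices 153 through 341: 189 terms.

189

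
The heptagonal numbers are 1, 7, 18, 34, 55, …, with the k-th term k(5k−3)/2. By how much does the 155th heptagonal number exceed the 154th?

Consecutive heptagonal numbers differ by 5n − 4: here 5·155 − 4 = 771.

771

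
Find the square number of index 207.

42849

The 207th square number is n² with n = 207.
207² = 42849.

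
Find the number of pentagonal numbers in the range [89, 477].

The n-th pentagonal number is n(3n−1)/2.
Smallest index with value ≥ 89: n = 8 (giving 92).
Largest index with value ≤ 477: n = 18 (giving 477).
Indices 8 through 18: 11 terms.

11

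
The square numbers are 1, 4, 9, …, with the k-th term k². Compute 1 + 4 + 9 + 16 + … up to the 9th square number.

285

Σ_{i=1}^{9} i² = 9·10·19/6 = 285.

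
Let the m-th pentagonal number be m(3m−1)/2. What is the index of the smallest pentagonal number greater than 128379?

Solve n(3n−1)/2 > 128379 for integer n.
The largest n with value ≤ 128379 is 292 (since 127750 ≤ 128379 < 128627), so the first above is n = 293, value 128627.

293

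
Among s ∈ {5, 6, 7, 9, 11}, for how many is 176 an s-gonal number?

1

s = 5: P(5, 11) = 176. ✓
s = 6: P(6, 9) = 153 and P(6, 10) = 190; 176 is not s-gonal.
s = 7: P(7, 8) = 148 and P(7, 9) = 189; 176 is not s-gonal.
s = 9: P(9, 7) = 154 and P(9, 8) = 204; 176 is not s-gonal.
s = 11: P(11, 6) = 141 and P(11, 7) = 196; 176 is not s-gonal.
Hits: s ∈ {5} → 1.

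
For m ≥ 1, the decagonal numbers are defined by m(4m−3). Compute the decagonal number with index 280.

280·(4·280 − 3) = 280·1117 = 312760.

312760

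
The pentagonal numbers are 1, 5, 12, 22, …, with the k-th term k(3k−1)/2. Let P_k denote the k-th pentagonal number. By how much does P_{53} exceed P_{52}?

Consecutive pentagonal numbers differ by 3n − 2: here 3·53 − 2 = 157.

157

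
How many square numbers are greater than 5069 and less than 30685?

The n-th square number is n².
Smallest index with value > 5069: n = 72 (giving 5184).
Largest index with value < 30685: n = 175 (giving 30625).
Indices 72 through 175: 104 terms.

104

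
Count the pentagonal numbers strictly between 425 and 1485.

14

The n-th pentagonal number is n(3n−1)/2.
Smallest index with value > 425: n = 18 (giving 477).
Largest index with value < 1485: n = 31 (giving 1426).
Indices 18 through 31: 14 terms.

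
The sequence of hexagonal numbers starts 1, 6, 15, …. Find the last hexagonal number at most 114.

Solve n(2n−1) ≤ 114 for integer n.
n = 7 gives 91 ≤ 114, while n = 8 gives 120 > 114; so the answer is 91.

91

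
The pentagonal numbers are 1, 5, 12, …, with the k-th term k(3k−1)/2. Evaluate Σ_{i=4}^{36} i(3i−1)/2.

23958

Σ i(3i−1)/2 = (3Σi² − Σi) / 2 over i = 4..36.
Σi = 666 − 6 = 660 and Σi² = 16206 − 14 = 16192.
(3·16192 − 1·660) / 2 = 47916/2 = 23958.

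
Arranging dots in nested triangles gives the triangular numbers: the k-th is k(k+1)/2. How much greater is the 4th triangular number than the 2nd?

4·5/2 = 10 and 2·3/2 = 3.
Difference: 10 − 3 = 7.

7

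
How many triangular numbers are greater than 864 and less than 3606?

The n-th triangular number is n(n+1)/2.
Smallest index with value > 864: n = 42 (giving 903).
Largest index with value < 3606: n = 84 (giving 3570).
Indices 42 through 84: 43 terms.

43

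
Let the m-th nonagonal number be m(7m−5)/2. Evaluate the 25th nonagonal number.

The 25th nonagonal number is n(7n−5)/2 with n = 25.
25·(7·25 − 5)/2 = 25·170/2 = 25·85 = 2125.

2125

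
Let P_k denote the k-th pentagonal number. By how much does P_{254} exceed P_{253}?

760

Consecutive pentagonal numbers differ by 3n − 2: here 3·254 − 2 = 760.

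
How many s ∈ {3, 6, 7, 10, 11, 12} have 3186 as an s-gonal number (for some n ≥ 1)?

2

s = 3: P(3, 79) = 3160 and P(3, 80) = 3240; 3186 is not s-gonal.
s = 6: P(6, 40) = 3160 and P(6, 41) = 3321; 3186 is not s-gonal.
s = 7: P(7, 36) = 3186. ✓
s = 10: P(10, 28) = 3052 and P(10, 29) = 3277; 3186 is not s-gonal.
s = 11: P(11, 27) = 3186. ✓
s = 12: P(12, 25) = 3025 and P(12, 26) = 3276; 3186 is not s-gonal.
Hits: s ∈ {7, 11} → 2.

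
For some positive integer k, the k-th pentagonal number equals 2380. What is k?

Set n(3n−1)/2 = 2380, giving 3n² − n − 4760 = 0.
The discriminant is 1 + 24·2380 = 57121, and √57121 = 239.
So n = (1 + 239) / 6 = 240/6 = 40.

40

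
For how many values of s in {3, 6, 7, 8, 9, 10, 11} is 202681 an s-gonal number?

s = 3: P(3, 636) = 202566 and P(3, 637) = 203203; 202681 is not s-gonal.
s = 6: P(6, 318) = 201930 and P(6, 319) = 203203; 202681 is not s-gonal.
s = 7: P(7, 285) = 202635 and P(7, 286) = 204061; 202681 is not s-gonal.
s = 8: P(8, 260) = 202280 and P(8, 261) = 203841; 202681 is not s-gonal.
s = 9: P(9, 241) = 202681. ✓
s = 10: P(10, 225) = 201825 and P(10, 226) = 203626; 202681 is not s-gonal.
s = 11: P(11, 212) = 201506 and P(11, 213) = 203415; 202681 is not s-gonal.
Hits: s ∈ {9} → 1.

1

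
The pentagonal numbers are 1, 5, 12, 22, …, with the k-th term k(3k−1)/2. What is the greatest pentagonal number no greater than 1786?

1717

Solve n(3n−1)/2 ≤ 1786 for integer n.
n = 34 gives 1717 ≤ 1786, while n = 35 gives 1820 > 1786; so the answer is 1717.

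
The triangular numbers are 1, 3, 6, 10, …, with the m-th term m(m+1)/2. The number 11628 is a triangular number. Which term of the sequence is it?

Set n(n+1)/2 = 11628, giving n² + n − 23256 = 0.
The discriminant is 1 + 8·11628 = 93025, and √93025 = 305.
So n = (-1 + 305) / 2 = 304/2 = 152.

152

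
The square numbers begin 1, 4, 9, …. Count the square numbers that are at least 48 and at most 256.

10

The n-th square number is n².
Smallest index with value ≥ 48: n = 7 (giving 49).
Largest index with value ≤ 256: n = 16 (giving 256).
Indices 7 through 16: 10 terms.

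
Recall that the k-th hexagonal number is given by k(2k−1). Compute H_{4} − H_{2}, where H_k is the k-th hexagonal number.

4·(2·4 − 1) = 28 and 2·(2·2 − 1) = 6.
Difference: 28 − 6 = 22.

22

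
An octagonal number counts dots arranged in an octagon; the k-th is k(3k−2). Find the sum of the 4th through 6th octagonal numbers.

Σ i(3i−2) = 3Σi² − 2Σi over i = 4..6.
Σi = 21 − 6 = 15 and Σi² = 91 − 14 = 77.
3·77 − 2·15 = 201.

201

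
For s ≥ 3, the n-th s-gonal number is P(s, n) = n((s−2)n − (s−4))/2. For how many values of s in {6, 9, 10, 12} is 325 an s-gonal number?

2

s = 6: P(6, 13) = 325. ✓
s = 9: P(9, 10) = 325. ✓
s = 10: P(10, 9) = 297 and P(10, 10) = 370; 325 is not s-gonal.
s = 12: P(12, 8) = 288 and P(12, 9) = 369; 325 is not s-gonal.
Hits: s ∈ {6, 9} → 2.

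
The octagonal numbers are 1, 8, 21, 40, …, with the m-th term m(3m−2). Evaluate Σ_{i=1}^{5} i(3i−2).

Σ i(3i−2) = 3Σi² − 2Σi over i = 1..5.
Σi = 15 and Σi² = 55.
3·55 − 2·15 = 135.

135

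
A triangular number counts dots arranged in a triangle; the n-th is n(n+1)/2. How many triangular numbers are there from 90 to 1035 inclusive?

33

The n-th triangular number is n(n+1)/2.
Smallest index with value ≥ 90: n = 13 (giving 91).
Largest index with value ≤ 1035: n = 45 (giving 1035).
Indices 13 through 45: 33 terms.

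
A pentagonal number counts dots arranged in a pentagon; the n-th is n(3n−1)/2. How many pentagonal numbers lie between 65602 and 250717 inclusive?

200

The n-th pentagonal number is n(3n−1)/2.
Smallest index with value ≥ 65602: n = 210 (giving 66045).
Largest index with value ≤ 250717: n = 409 (giving 250717).
Indices 210 through 409: 200 terms.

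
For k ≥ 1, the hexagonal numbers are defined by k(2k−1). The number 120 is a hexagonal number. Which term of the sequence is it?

8

Set n(2n−1) = 120, giving 2n² − n − 120 = 0.
So n = (1 + 31) / 4 = 32/4 = 8.
Check: 8·(2·8 − 1) = 120. ✓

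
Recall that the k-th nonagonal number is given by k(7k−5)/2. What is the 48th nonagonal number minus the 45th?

969

48·(7·48 − 5)/2 = 7944 and 45·(7·45 − 5)/2 = 6975.
Difference: 7944 − 6975 = 969.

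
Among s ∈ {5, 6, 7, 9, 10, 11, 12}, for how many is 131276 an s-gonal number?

s = 5: P(5, 296) = 131276. ✓
s = 6: P(6, 256) = 130816 and P(6, 257) = 131841; 131276 is not s-gonal.
s = 7: P(7, 229) = 130759 and P(7, 230) = 131905; 131276 is not s-gonal.
s = 9: P(9, 194) = 131241 and P(9, 195) = 132600; 131276 is not s-gonal.
s = 10: P(10, 181) = 130501 and P(10, 182) = 131950; 131276 is not s-gonal.
s = 11: P(11, 171) = 130986 and P(11, 172) = 132526; 131276 is not s-gonal.
s = 12: P(12, 162) = 130572 and P(12, 163) = 132193; 131276 is not s-gonal.
Hits: s ∈ {5} → 1.

1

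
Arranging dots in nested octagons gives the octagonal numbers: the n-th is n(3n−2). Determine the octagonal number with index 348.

362616

The 348th octagonal number is n(3n−2) with n = 348.
348·(3·348 − 2) = 348·1042 = 362616.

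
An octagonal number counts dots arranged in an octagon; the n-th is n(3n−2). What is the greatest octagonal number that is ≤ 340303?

340033

Solve n(3n−2) ≤ 340303 for integer n.
n = 337 gives 340033 ≤ 340303, while n = 338 gives 342056 > 340303; so the answer is 340033.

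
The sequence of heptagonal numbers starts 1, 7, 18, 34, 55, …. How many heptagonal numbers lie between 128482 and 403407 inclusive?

The n-th heptagonal number is n(5n−3)/2.
Smallest index with value ≥ 128482: n = 227 (giving 128482).
Largest index with value ≤ 403407: n = 402 (giving 403407).
Indices 227 through 402: 176 terms.

176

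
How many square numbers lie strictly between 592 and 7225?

60

The n-th square number is n².
Smallest index with value > 592: n = 25 (giving 625).
Largest index with value < 7225: n = 84 (giving 7056).
Indices 25 through 84: 60 terms.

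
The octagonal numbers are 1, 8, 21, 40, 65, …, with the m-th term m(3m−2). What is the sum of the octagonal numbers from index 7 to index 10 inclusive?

Σ i(3i−2) = 3Σi² − 2Σi over i = 7..10.
Σi = 55 − 21 = 34 and Σi² = 385 − 91 = 294.
3·294 − 2·34 = 814.

814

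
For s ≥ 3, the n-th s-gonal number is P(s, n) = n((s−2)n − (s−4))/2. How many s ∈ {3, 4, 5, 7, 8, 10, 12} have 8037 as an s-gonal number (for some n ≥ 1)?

s = 3: P(3, 126) = 8001 and P(3, 127) = 8128; 8037 is not s-gonal.
s = 4: P(4, 89) = 7921 and P(4, 90) = 8100; 8037 is not s-gonal.
s = 5: P(5, 73) = 7957 and P(5, 74) = 8177; 8037 is not s-gonal.
s = 7: P(7, 57) = 8037. ✓
s = 8: P(8, 52) = 8008 and P(8, 53) = 8321; 8037 is not s-gonal.
s = 10: P(10, 45) = 7965 and P(10, 46) = 8326; 8037 is not s-gonal.
s = 12: P(12, 40) = 7840 and P(12, 41) = 8241; 8037 is not s-gonal.
Hits: s ∈ {7} → 1.

1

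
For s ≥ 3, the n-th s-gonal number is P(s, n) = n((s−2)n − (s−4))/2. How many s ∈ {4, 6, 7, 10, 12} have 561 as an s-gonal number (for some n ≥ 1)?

s = 4: P(4, 23) = 529 and P(4, 24) = 576; 561 is not s-gonal.
s = 6: P(6, 17) = 561. ✓
s = 7: P(7, 15) = 540 and P(7, 16) = 616; 561 is not s-gonal.
s = 10: P(10, 12) = 540 and P(10, 13) = 637; 561 is not s-gonal.
s = 12: P(12, 11) = 561. ✓
Hits: s ∈ {6, 12} → 2.

2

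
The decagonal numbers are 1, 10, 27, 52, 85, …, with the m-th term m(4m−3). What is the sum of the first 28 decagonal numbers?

Σ i(4i−3) = 4Σi² − 3Σi over i = 1..28.
Σi = 406 and Σi² = 7714.
4·7714 − 3·406 = 29638.

29638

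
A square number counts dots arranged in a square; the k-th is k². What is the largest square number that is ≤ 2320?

2304

Solve n² ≤ 2320 for integer n.
n = 48 gives 2304 ≤ 2320, while n = 49 gives 2401 > 2320; so the answer is 2304.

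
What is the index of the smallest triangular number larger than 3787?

Solve n(n+1)/2 > 3787 for integer n.
The largest n with value ≤ 3787 is 86 (since 3741 ≤ 3787 < 3828), so the first above is n = 87, value 3828.

87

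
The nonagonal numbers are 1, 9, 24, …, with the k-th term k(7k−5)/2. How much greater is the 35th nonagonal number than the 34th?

Consecutive nonagonal numbers differ by 7n − 6: here 7·35 − 6 = 239.

239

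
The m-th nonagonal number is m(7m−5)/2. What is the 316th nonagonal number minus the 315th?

2206

Consecutive nonagonal numbers differ by 7n − 6: here 7·316 − 6 = 2206.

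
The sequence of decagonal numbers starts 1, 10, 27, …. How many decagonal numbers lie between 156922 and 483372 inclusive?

The n-th decagonal number is n(4n−3).
Smallest index with value ≥ 156922: n = 199 (giving 157807).
Largest index with value ≤ 483372: n = 348 (giving 483372).
Indices 199 through 348: 150 terms.

150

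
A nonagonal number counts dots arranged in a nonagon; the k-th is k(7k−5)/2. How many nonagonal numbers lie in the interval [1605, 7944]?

27

The n-th nonagonal number is n(7n−5)/2.
Smallest index with value ≥ 1605: n = 22 (giving 1639).
Largest index with value ≤ 7944: n = 48 (giving 7944).
Indices 22 through 48: 27 terms.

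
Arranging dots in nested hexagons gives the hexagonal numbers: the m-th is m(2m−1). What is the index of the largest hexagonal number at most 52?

5

Solve n(2n−1) ≤ 52 for integer n.
n = 5 gives 45 ≤ 52, while n = 6 gives 66 > 52; so the answer is index 5.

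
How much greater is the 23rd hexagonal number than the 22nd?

89

Consecutive hexagonal numbers differ by 4n − 3: here 4·23 − 3 = 89.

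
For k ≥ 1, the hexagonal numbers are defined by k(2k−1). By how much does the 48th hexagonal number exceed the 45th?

555

48·(2·48 − 1) = 4560 and 45·(2·45 − 1) = 4005.
Difference: 4560 − 4005 = 555.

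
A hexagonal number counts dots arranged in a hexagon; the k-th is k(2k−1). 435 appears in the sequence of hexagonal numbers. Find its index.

15

Set n(2n−1) = 435, giving 2n² − n − 435 = 0.
So n = (1 + 59) / 4 = 60/4 = 15.
Check: 15·(2·15 − 1) = 435. ✓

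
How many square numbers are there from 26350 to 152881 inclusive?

The n-th square number is n².
Smallest index with value ≥ 26350: n = 163 (giving 26569).
Largest index with value ≤ 152881: n = 391 (giving 152881).
Indices 163 through 391: 229 terms.

229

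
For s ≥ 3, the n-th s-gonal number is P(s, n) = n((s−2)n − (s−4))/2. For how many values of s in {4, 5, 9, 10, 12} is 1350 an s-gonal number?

1

s = 4: P(4, 36) = 1296 and P(4, 37) = 1369; 1350 is not s-gonal.
s = 5: P(5, 30) = 1335 and P(5, 31) = 1426; 1350 is not s-gonal.
s = 9: P(9, 20) = 1350. ✓
s = 10: P(10, 18) = 1242 and P(10, 19) = 1387; 1350 is not s-gonal.
s = 12: P(12, 16) = 1216 and P(12, 17) = 1377; 1350 is not s-gonal.
Hits: s ∈ {9} → 1.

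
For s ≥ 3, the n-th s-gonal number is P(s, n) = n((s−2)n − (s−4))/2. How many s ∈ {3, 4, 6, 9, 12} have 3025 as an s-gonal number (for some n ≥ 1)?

2

s = 3: P(3, 77) = 3003 and P(3, 78) = 3081; 3025 is not s-gonal.
s = 4: P(4, 55) = 3025. ✓
s = 6: P(6, 39) = 3003 and P(6, 40) = 3160; 3025 is not s-gonal.
s = 9: P(9, 29) = 2871 and P(9, 30) = 3075; 3025 is not s-gonal.
s = 12: P(12, 25) = 3025. ✓
Hits: s ∈ {4, 12} → 2.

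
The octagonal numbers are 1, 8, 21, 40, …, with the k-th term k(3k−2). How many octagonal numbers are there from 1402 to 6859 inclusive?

The n-th octagonal number is n(3n−2).
Smallest index with value ≥ 1402: n = 22 (giving 1408).
Largest index with value ≤ 6859: n = 48 (giving 6816).
Indices 22 through 48: 27 terms.

27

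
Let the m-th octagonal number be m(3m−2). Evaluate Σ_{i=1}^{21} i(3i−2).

Σ i(3i−2) = 3Σi² − 2Σi over i = 1..21.
Σi = 231 and Σi² = 3311.
3·3311 − 2·231 = 9471.

9471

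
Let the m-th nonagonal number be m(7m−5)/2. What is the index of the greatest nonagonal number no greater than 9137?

51

Solve n(7n−5)/2 ≤ 9137 for integer n.
n = 51 gives 8976 ≤ 9137, while n = 52 gives 9334 > 9137; so the answer is index 51.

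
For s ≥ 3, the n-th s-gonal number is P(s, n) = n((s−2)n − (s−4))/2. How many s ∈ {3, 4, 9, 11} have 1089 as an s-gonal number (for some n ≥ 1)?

s = 3: P(3, 46) = 1081 and P(3, 47) = 1128; 1089 is not s-gonal.
s = 4: P(4, 33) = 1089. ✓
s = 9: P(9, 18) = 1089. ✓
s = 11: P(11, 15) = 960 and P(11, 16) = 1096; 1089 is not s-gonal.
Hits: s ∈ {4, 9} → 2.

2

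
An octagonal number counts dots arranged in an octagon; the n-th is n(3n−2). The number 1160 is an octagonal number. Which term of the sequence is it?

20

Set n(3n−2) = 1160, giving 3n² − 2n − 1160 = 0.
The discriminant is 4 + 12·1160 = 13924, and √13924 = 118.
So n = (2 + 118) / 6 = 120/6 = 20.
Check: 20·(3·20 − 2) = 1160. ✓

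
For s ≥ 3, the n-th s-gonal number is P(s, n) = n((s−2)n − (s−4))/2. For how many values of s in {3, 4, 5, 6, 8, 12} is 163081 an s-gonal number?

s = 3: P(3, 570) = 162735 and P(3, 571) = 163306; 163081 is not s-gonal.
s = 4: P(4, 403) = 162409 and P(4, 404) = 163216; 163081 is not s-gonal.
s = 5: P(5, 329) = 162197 and P(5, 330) = 163185; 163081 is not s-gonal.
s = 6: P(6, 285) = 162165 and P(6, 286) = 163306; 163081 is not s-gonal.
s = 8: P(8, 233) = 162401 and P(8, 234) = 163800; 163081 is not s-gonal.
s = 12: P(12, 181) = 163081. ✓
Hits: s ∈ {12} → 1.

1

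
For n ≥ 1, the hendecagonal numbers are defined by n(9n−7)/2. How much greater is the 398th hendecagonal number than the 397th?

3574

Consecutive hendecagonal numbers differ by 9n − 8: here 9·398 − 8 = 3574.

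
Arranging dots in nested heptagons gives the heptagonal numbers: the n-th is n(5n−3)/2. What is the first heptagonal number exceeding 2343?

2356

Solve n(5n−3)/2 > 2343 for integer n.
The largest n with value ≤ 2343 is 30 (since 2205 ≤ 2343 < 2356), so the first above is n = 31, value 2356.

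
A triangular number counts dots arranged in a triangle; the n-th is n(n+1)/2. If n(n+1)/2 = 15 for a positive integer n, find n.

5

Set n(n+1)/2 = 15, giving n² + n − 30 = 0.
The discriminant is 1 + 8·15 = 121, and √121 = 11.
So n = (-1 + 11) / 2 = 10/2 = 5.
Check: 5·6/2 = 15. ✓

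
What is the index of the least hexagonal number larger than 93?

Solve n(2n−1) > 93 for integer n.
The largest n with value ≤ 93 is 7 (since 91 ≤ 93 < 120), so the first above is n = 8, value 120.

8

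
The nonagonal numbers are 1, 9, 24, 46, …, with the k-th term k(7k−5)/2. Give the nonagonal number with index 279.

The 279th nonagonal number is n(7n−5)/2 with n = 279.
279·(7·279 − 5)/2 = 279·1948/2 = 279·974 = 271746.

271746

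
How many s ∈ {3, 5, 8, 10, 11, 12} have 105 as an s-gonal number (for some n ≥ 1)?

2

s = 3: P(3, 14) = 105. ✓
s = 5: P(5, 8) = 92 and P(5, 9) = 117; 105 is not s-gonal.
s = 8: P(8, 6) = 96 and P(8, 7) = 133; 105 is not s-gonal.
s = 10: P(10, 5) = 85 and P(10, 6) = 126; 105 is not s-gonal.
s = 11: P(11, 5) = 95 and P(11, 6) = 141; 105 is not s-gonal.
s = 12: P(12, 5) = 105. ✓
Hits: s ∈ {3, 12} → 2.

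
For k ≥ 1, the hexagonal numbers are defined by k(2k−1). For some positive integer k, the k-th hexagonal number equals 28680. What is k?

Set n(2n−1) = 28680, giving 2n² − n − 28680 = 0.
The discriminant is 1 + 8·28680 = 229441, and √229441 = 479.
So n = (1 + 479) / 4 = 480/4 = 120.

120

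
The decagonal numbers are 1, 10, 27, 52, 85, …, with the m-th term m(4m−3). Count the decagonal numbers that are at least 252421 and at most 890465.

221

The n-th decagonal number is n(4n−3).
Smallest index with value ≥ 252421: n = 252 (giving 253260).
Largest index with value ≤ 890465: n = 472 (giving 889720).
Indices 252 through 472: 221 terms.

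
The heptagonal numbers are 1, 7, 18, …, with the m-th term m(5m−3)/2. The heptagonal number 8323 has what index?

58

Set n(5n−3)/2 = 8323, giving 5n² − 3n − 16646 = 0.
The discriminant is 9 + 40·8323 = 332929, and √332929 = 577.
So n = (3 + 577) / 10 = 580/10 = 58.
Check: 58·(5·58 − 3)/2 = 8323. ✓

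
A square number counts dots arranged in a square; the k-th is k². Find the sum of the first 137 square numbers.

866525

Σ_{i=1}^{137} i² = 137·138·275/6 = 866525.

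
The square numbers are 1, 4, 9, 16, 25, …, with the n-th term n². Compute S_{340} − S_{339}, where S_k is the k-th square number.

n² − (n−1)² = 2n − 1, so 340² − 339² = 2·340 − 1 = 679.

679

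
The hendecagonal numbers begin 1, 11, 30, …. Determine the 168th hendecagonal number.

126420

The 168th hendecagonal number is n(9n−7)/2 with n = 168.
168·(9·168 − 7)/2 = 168·1505/2 = 126420.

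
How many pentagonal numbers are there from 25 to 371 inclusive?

The n-th pentagonal number is n(3n−1)/2.
Smallest index with value ≥ 25: n = 5 (giving 35).
Largest index with value ≤ 371: n = 15 (giving 330).
Indices 5 through 15: 11 terms.

11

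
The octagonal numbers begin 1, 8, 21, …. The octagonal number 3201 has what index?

Set n(3n−2) = 3201, giving 3n² − 2n − 3201 = 0.
The discriminant is 4 + 12·3201 = 38416, and √38416 = 196.
So n = (2 + 196) / 6 = 198/6 = 33.
Check: 33·(3·33 − 2) = 3201. ✓

33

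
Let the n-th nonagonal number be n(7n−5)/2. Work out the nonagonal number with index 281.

275661

The 281st nonagonal number is n(7n−5)/2 with n = 281.
281·(7·281 − 5)/2 = 281·1962/2 = 281·981 = 275661.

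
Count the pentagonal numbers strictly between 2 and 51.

The n-th pentagonal number is n(3n−1)/2.
Smallest index with value > 2: n = 2 (giving 5).
Largest index with value < 51: n = 5 (giving 35).
Indices 2 through 5: 4 terms.

4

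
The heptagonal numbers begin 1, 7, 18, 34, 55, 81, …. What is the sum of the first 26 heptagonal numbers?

14976

Σ i(5i−3)/2 = (5Σi² − 3Σi) / 2 over i = 1..26.
Σi = 351 and Σi² = 6201.
(5·6201 − 3·351) / 2 = 29952/2 = 14976.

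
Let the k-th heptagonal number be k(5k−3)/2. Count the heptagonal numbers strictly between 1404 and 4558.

The n-th heptagonal number is n(5n−3)/2.
Smallest index with value > 1404: n = 25 (giving 1525).
Largest index with value < 4558: n = 42 (giving 4347).
Indices 25 through 42: 18 terms.

18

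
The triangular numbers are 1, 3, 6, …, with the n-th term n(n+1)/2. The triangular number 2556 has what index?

71

Set n(n+1)/2 = 2556, giving n² + n − 5112 = 0.
So n = (-1 + 143) / 2 = 142/2 = 71.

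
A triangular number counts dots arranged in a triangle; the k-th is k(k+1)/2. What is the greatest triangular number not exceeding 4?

3

Solve n(n+1)/2 ≤ 4 for integer n.
n = 2 gives 3 ≤ 4, while n = 3 gives 6 > 4; so the answer is 3.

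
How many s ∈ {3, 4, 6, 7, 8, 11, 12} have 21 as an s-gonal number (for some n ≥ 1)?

2

s = 3: P(3, 6) = 21. ✓
s = 4: P(4, 4) = 16 and P(4, 5) = 25; 21 is not s-gonal.
s = 6: P(6, 3) = 15 and P(6, 4) = 28; 21 is not s-gonal.
s = 7: P(7, 3) = 18 and P(7, 4) = 34; 21 is not s-gonal.
s = 8: P(8, 3) = 21. ✓
s = 11: P(11, 2) = 11 and P(11, 3) = 30; 21 is not s-gonal.
s = 12: P(12, 2) = 12 and P(12, 3) = 33; 21 is not s-gonal.
Hits: s ∈ {3, 8} → 2.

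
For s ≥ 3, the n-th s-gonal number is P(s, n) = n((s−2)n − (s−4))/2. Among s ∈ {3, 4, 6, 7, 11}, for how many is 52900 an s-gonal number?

s = 3: P(3, 324) = 52650 and P(3, 325) = 52975; 52900 is not s-gonal.
s = 4: P(4, 230) = 52900. ✓
s = 6: P(6, 162) = 52326 and P(6, 163) = 52975; 52900 is not s-gonal.
s = 7: P(7, 145) = 52345 and P(7, 146) = 53071; 52900 is not s-gonal.
s = 11: P(11, 108) = 52110 and P(11, 109) = 53083; 52900 is not s-gonal.
Hits: s ∈ {4} → 1.

1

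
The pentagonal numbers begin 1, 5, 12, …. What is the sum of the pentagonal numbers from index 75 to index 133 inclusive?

Σ i(3i−1)/2 = (3Σi² − Σi) / 2 over i = 75..133.
Σi = 8911 − 2775 = 6136 and Σi² = 793079 − 137825 = 655254.
(3·655254 − 1·6136) / 2 = 1959626/2 = 979813.

979813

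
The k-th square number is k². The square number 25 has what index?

5

We need n² = 25, so n = √25 = 5.
Check: 5² = 25. ✓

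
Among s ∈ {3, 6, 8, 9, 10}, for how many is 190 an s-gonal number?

2

s = 3: P(3, 19) = 190. ✓
s = 6: P(6, 10) = 190. ✓
s = 8: P(8, 8) = 176 and P(8, 9) = 225; 190 is not s-gonal.
s = 9: P(9, 7) = 154 and P(9, 8) = 204; 190 is not s-gonal.
s = 10: P(10, 7) = 175 and P(10, 8) = 232; 190 is not s-gonal.
Hits: s ∈ {3, 6} → 2.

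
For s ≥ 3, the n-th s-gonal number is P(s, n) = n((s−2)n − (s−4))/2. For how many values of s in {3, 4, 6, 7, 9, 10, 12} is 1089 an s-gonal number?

s = 3: P(3, 46) = 1081 and P(3, 47) = 1128; 1089 is not s-gonal.
s = 4: P(4, 33) = 1089. ✓
s = 6: P(6, 23) = 1035 and P(6, 24) = 1128; 1089 is not s-gonal.
s = 7: P(7, 21) = 1071 and P(7, 22) = 1177; 1089 is not s-gonal.
s = 9: P(9, 18) = 1089. ✓
s = 10: P(10, 16) = 976 and P(10, 17) = 1105; 1089 is not s-gonal.
s = 12: P(12, 15) = 1065 and P(12, 16) = 1216; 1089 is not s-gonal.
Hits: s ∈ {4, 9} → 2.

2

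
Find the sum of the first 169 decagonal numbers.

6449885

Σ i(4i−3) = 4Σi² − 3Σi over i = 1..169.
Σi = 14365 and Σi² = 1623245.
4·1623245 − 3·14365 = 6449885.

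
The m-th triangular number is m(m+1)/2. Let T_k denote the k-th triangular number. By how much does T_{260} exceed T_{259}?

Consecutive triangular numbers differ by n: T_{260} − T_{259} = 260.

260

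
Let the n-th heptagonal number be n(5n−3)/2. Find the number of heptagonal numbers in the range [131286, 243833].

The n-th heptagonal number is n(5n−3)/2.
Smallest index with value ≥ 131286: n = 230 (giving 131905).
Largest index with value ≤ 243833: n = 312 (giving 242892).
Indices 230 through 312: 83 terms.

83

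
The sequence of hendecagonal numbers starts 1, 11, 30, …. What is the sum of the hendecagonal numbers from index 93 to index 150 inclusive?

3901428

Σ i(9i−7)/2 = (9Σi² − 7Σi) / 2 over i = 93..150.
Σi = 11325 − 4278 = 7047 and Σi² = 1136275 − 263810 = 872465.
(9·872465 − 7·7047) / 2 = 7802856/2 = 3901428.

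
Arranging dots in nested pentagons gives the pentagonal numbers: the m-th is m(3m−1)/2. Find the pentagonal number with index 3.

12

3·(3·3 − 1)/2 = 3·8/2 = 3·4 = 12.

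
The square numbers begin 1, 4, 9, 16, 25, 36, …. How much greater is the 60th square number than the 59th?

n² − (n−1)² = 2n − 1, so 60² − 59² = 2·60 − 1 = 119.

119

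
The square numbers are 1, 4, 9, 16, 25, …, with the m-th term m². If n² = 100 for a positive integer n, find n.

We need n² = 100, so n = √100 = 10.
Check: 10² = 100. ✓

10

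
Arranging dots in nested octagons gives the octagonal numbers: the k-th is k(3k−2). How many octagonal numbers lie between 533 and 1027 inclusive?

The n-th octagonal number is n(3n−2).
Smallest index with value ≥ 533: n = 14 (giving 560).
Largest index with value ≤ 1027: n = 18 (giving 936).
Indices 14 through 18: 5 terms.

5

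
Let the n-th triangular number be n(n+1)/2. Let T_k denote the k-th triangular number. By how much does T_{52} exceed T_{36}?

712

52·53/2 = 1378 and 36·37/2 = 666.
Difference: 1378 − 666 = 712.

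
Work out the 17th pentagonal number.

425

17·(3·17 − 1)/2 = 17·50/2 = 17·25 = 425.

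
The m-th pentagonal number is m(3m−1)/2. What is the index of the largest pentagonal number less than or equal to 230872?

392

Solve n(3n−1)/2 ≤ 230872 for integer n.
n = 392 gives 230300 ≤ 230872, while n = 393 gives 231477 > 230872; so the answer is index 392.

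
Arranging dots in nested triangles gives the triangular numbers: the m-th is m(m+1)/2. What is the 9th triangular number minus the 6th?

9·10/2 = 45 and 6·7/2 = 21.
Difference: 45 − 21 = 24.

24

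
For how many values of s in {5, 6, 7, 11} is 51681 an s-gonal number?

1

s = 5: P(5, 185) = 51245 and P(5, 186) = 51801; 51681 is not s-gonal.
s = 6: P(6, 161) = 51681. ✓
s = 7: P(7, 144) = 51624 and P(7, 145) = 52345; 51681 is not s-gonal.
s = 11: P(11, 107) = 51146 and P(11, 108) = 52110; 51681 is not s-gonal.
Hits: s ∈ {6} → 1.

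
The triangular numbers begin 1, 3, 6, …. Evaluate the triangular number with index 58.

1711

The 58th triangular number is n(n+1)/2 with n = 58.
58·59/2 = 3422/2 = 1711.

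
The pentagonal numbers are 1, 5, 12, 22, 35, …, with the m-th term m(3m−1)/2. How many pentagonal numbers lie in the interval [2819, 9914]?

38

The n-th pentagonal number is n(3n−1)/2.
Smallest index with value ≥ 2819: n = 44 (giving 2882).
Largest index with value ≤ 9914: n = 81 (giving 9801).
Indices 44 through 81: 38 terms.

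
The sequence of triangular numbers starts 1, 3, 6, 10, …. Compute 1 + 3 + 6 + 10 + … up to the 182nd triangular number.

1021384

Σ i(i+1)/2 = (Σi² + Σi) / 2 over i = 1..182.
Σi = 16653 and Σi² = 2026115.
(1·2026115 + 1·16653) / 2 = 2042768/2 = 1021384.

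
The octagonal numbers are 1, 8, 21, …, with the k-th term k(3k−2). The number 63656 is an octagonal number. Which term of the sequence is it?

146

Set n(3n−2) = 63656, giving 3n² − 2n − 63656 = 0.
The discriminant is 4 + 12·63656 = 763876, and √763876 = 874.
So n = (2 + 874) / 6 = 876/6 = 146.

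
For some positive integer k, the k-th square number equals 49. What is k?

We need n² = 49, so n = √49 = 7.
Check: 7² = 49. ✓

7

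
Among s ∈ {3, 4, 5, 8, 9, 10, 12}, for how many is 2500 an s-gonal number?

1

s = 3: P(3, 70) = 2485 and P(3, 71) = 2556; 2500 is not s-gonal.
s = 4: P(4, 50) = 2500. ✓
s = 5: P(5, 40) = 2380 and P(5, 41) = 2501; 2500 is not s-gonal.
s = 8: P(8, 29) = 2465 and P(8, 30) = 2640; 2500 is not s-gonal.
s = 9: P(9, 27) = 2484 and P(9, 28) = 2674; 2500 is not s-gonal.
s = 10: P(10, 25) = 2425 and P(10, 26) = 2626; 2500 is not s-gonal.
s = 12: P(12, 22) = 2332 and P(12, 23) = 2553; 2500 is not s-gonal.
Hits: s ∈ {4} → 1.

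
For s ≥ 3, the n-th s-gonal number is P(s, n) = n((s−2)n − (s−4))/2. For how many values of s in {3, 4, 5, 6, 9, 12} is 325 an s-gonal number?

s = 3: P(3, 25) = 325. ✓
s = 4: P(4, 18) = 324 and P(4, 19) = 361; 325 is not s-gonal.
s = 5: P(5, 14) = 287 and P(5, 15) = 330; 325 is not s-gonal.
s = 6: P(6, 13) = 325. ✓
s = 9: P(9, 10) = 325. ✓
s = 12: P(12, 8) = 288 and P(12, 9) = 369; 325 is not s-gonal.
Hits: s ∈ {3, 6, 9} → 3.

3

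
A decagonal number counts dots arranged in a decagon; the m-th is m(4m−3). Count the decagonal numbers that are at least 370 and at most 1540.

11

The n-th decagonal number is n(4n−3).
Smallest index with value ≥ 370: n = 10 (giving 370).
Largest index with value ≤ 1540: n = 20 (giving 1540).
Indices 10 through 20: 11 terms.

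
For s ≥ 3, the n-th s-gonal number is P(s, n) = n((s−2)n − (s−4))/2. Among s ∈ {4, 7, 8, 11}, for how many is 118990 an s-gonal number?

s = 4: P(4, 344) = 118336 and P(4, 345) = 119025; 118990 is not s-gonal.
s = 7: P(7, 218) = 118483 and P(7, 219) = 119574; 118990 is not s-gonal.
s = 8: P(8, 199) = 118405 and P(8, 200) = 119600; 118990 is not s-gonal.
s = 11: P(11, 163) = 118990. ✓
Hits: s ∈ {11} → 1.

1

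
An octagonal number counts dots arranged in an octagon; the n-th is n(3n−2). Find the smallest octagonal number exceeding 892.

936

Solve n(3n−2) > 892 for integer n.
The largest n with value ≤ 892 is 17 (since 833 ≤ 892 < 936), so the first above is n = 18, value 936.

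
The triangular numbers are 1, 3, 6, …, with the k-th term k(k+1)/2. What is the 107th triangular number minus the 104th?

107·108/2 = 5778 and 104·105/2 = 5460.
Difference: 5778 − 5460 = 318.

318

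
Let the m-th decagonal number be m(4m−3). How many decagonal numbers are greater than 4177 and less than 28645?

52

The n-th decagonal number is n(4n−3).
Smallest index with value > 4177: n = 33 (giving 4257).
Largest index with value < 28645: n = 84 (giving 27972).
Indices 33 through 84: 52 terms.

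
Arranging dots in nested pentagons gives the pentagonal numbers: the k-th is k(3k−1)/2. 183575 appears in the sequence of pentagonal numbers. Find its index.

350

Set n(3n−1)/2 = 183575, giving 3n² − n − 367150 = 0.
The discriminant is 1 + 24·183575 = 4405801, and √4405801 = 2099.
So n = (1 + 2099) / 6 = 2100/6 = 350.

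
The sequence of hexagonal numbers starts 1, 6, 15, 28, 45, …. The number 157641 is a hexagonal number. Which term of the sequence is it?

281

Set n(2n−1) = 157641, giving 2n² − n − 157641 = 0.
The discriminant is 1 + 8·157641 = 1261129, and √1261129 = 1123.
So n = (1 + 1123) / 4 = 1124/4 = 281.
Check: 281·(2·281 − 1) = 157641. ✓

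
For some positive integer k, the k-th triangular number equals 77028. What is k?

Set n(n+1)/2 = 77028, giving n² + n − 154056 = 0.
The discriminant is 1 + 8·77028 = 616225, and √616225 = 785.
So n = (-1 + 785) / 2 = 784/2 = 392.
Check: 392·393/2 = 77028. ✓

392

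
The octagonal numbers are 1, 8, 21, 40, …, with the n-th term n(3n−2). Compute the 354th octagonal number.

The 354th octagonal number is n(3n−2) with n = 354.
354·(3·354 − 2) = 354·1060 = 375240.

375240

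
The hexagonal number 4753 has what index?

Set n(2n−1) = 4753, giving 2n² − n − 4753 = 0.
The discriminant is 1 + 8·4753 = 38025, and √38025 = 195.
So n = (1 + 195) / 4 = 196/4 = 49.

49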